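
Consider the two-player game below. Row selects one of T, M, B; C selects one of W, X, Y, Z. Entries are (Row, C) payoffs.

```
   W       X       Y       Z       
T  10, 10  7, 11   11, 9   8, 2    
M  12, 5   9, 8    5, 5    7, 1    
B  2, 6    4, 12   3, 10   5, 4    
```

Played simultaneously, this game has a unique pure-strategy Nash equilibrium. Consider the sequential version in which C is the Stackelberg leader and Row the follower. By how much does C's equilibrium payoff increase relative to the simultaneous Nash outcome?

Row best-responds to each possible C move:
- W: BR = M, leader payoff 5.
- X: BR = M, leader payoff 8.
- Y: BR = T, leader payoff 9.
- Z: BR = T, leader payoff 2.
Maximizing over 5, 8, 9, 2, C chooses Y. Subgame-perfect outcome: (T, Y) with payoffs (11, 9).
Now find the simultaneous Nash equilibrium.
Row's best replies: W→M; X→M; Y→T; Z→T.
C's best replies: T→X; M→X; B→X.
The unique mutual best reply is (M, X), giving (9, 8).
C's commitment gain: 9 − 8 = 1.

1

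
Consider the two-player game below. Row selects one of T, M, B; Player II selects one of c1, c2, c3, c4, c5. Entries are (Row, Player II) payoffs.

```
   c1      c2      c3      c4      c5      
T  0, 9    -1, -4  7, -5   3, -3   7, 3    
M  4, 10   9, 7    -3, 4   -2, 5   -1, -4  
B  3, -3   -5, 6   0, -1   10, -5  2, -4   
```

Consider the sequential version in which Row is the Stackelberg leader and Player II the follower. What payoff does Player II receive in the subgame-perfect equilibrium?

Solve by backward induction (Row leads).
- T → Player II plays c1 (best of 9, -4, -5, -3, 3); Row gets 0.
- M → Player II plays c1 (best of 10, 7, 4, 5, -4); Row gets 4.
- B → Player II plays c2 (best of -3, 6, -1, -5, -4); Row gets -5.
Maximizing over 0, 4, -5, Row chooses M. Subgame-perfect outcome: (M, c1) with payoffs (4, 10).

10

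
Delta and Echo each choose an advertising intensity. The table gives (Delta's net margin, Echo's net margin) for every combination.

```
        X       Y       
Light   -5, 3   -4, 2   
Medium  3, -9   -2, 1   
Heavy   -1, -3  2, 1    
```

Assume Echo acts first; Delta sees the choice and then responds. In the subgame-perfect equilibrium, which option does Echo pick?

Backward induction with Echo moving first.
- X → Delta plays Medium (best of -5, 3, -1); Echo gets -9.
- Y → Delta plays Heavy (best of -4, -2, 2); Echo gets 1.
Maximizing over -9, 1, Echo chooses Y. Subgame-perfect outcome: (Heavy, Y) with payoffs (2, 1).

Y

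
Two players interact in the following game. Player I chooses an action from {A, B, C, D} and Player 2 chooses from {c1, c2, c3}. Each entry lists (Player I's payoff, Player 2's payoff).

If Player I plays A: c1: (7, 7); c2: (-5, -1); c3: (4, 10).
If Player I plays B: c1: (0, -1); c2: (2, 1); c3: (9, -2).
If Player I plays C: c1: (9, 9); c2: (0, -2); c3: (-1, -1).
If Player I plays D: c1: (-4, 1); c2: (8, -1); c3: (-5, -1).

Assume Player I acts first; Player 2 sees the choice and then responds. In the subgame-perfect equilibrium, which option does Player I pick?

Solve by backward induction (Player I leads).
- A: BR = c3, leader payoff 4.
- B: BR = c2, leader payoff 2.
- C: BR = c1, leader payoff 9.
- D: BR = c1, leader payoff -4.
Maximizing over 4, 2, 9, -4, Player I chooses C. Subgame-perfect outcome: (C, c1) with payoffs (9, 9).

C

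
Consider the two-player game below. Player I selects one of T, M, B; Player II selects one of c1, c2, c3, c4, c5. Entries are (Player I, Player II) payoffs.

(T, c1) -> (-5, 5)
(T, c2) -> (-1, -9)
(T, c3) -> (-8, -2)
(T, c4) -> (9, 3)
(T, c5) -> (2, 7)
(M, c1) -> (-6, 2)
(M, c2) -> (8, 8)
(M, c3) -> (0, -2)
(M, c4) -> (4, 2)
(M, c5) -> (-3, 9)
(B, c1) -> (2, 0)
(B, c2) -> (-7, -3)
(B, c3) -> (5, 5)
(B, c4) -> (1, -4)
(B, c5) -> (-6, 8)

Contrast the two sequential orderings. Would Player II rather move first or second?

If Player I leads: Player II's best replies are T→c5, M→c5, B→c5; Player I's induced payoffs 2, -3, -6; outcome (T, c5), payoffs (2, 7).
If Player II leads: Player I's best replies are c1→B, c2→M, c3→B, c4→T, c5→T; Player II's induced payoffs 0, 8, 5, 3, 7; outcome (M, c2), payoffs (8, 8).
Player II gets 8 moving first and 7 moving second, so Player II prefers to move first.

first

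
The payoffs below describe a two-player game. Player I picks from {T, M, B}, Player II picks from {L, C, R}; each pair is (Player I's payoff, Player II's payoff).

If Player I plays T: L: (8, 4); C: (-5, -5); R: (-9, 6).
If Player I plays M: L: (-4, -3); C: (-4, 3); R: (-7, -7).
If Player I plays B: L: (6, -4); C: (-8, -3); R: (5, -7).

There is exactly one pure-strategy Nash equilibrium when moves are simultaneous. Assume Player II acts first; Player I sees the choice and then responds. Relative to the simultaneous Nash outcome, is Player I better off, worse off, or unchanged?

better off

Backward induction with Player II moving first.
- L → Player I plays T (best of 8, -4, 6); Player II gets 4.
- C → Player I plays M (best of -5, -4, -8); Player II gets 3.
- R → Player I plays B (best of -9, -7, 5); Player II gets -7.
Player II's induced payoffs are 4, 3, -7, so Player II commits to L. Subgame-perfect outcome: (T, L) with payoffs (8, 4).
For the simultaneous game, intersect best replies.
Player I's best replies: L→T; C→M; R→B.
Player II's best replies: T→R; M→C; B→C.
Only (M, C) has each player best-responding; Nash payoffs (-4, 3).
Player I earns 8 sequentially versus -4 at the Nash outcome: better off.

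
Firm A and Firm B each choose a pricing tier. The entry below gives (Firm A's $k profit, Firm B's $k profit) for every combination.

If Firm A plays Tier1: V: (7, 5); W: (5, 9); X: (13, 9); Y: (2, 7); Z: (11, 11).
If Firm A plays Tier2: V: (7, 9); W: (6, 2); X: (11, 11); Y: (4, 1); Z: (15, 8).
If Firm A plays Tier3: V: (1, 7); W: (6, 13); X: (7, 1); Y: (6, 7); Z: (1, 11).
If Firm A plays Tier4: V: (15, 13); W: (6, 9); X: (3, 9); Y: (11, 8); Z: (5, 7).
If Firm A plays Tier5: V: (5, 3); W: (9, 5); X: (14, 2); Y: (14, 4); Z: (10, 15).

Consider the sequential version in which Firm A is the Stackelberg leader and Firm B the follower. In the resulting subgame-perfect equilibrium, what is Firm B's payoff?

Backward induction with Firm A moving first.
- Tier1 → Firm B plays Z (best of 5, 9, 9, 7, 11); Firm A gets 11.
- Tier2 → Firm B plays X (best of 9, 2, 11, 1, 8); Firm A gets 11.
- Tier3 → Firm B plays W (best of 7, 13, 1, 7, 11); Firm A gets 6.
- Tier4 → Firm B plays V (best of 13, 9, 9, 8, 7); Firm A gets 15.
- Tier5 → Firm B plays Z (best of 3, 5, 2, 4, 15); Firm A gets 10.
Firm A's induced payoffs are 11, 11, 6, 15, 10, so Firm A commits to Tier4. Subgame-perfect outcome: (Tier4, V) with payoffs (15, 13).

13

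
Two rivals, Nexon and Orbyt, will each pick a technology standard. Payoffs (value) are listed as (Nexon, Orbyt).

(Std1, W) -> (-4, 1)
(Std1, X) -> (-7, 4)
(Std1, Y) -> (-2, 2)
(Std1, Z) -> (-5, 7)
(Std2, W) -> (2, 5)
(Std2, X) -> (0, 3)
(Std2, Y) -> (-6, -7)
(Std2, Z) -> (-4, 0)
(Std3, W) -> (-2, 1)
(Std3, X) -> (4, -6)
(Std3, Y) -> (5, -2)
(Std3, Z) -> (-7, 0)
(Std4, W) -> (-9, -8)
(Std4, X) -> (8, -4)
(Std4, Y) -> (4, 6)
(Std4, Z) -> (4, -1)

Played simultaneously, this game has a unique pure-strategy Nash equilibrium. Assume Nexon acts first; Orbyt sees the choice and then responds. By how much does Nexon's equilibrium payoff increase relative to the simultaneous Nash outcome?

Solve by backward induction (Nexon leads).
- Std1: BR = Z, leader payoff -5.
- Std2: BR = W, leader payoff 2.
- Std3: BR = W, leader payoff -2.
- Std4: BR = Y, leader payoff 4.
Maximizing over -5, 2, -2, 4, Nexon chooses Std4. Subgame-perfect outcome: (Std4, Y) with payoffs (4, 6).
Under simultaneous play:
Nexon's best replies: W→Std2; X→Std4; Y→Std3; Z→Std4.
Orbyt's best replies: Std1→Z; Std2→W; Std3→W; Std4→Y.
Only (Std2, W) has each player best-responding; Nash payoffs (2, 5).
Nexon's commitment gain: 4 − 2 = 2.

2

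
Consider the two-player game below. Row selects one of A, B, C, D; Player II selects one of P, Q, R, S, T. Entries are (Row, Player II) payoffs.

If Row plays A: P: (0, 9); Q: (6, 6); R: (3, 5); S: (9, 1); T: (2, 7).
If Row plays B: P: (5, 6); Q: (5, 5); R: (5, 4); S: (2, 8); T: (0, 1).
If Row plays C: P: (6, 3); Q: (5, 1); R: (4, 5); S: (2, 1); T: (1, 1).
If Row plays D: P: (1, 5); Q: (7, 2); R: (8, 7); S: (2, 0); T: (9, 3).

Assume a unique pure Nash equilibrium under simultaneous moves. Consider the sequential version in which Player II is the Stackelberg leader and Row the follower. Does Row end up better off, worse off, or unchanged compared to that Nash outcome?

Work backward from Row's decision.
- P: Row compares 0, 5, 6, 1 and picks C; Player II would get 3.
- Q: Row compares 6, 5, 5, 7 and picks D; Player II would get 2.
- R: Row compares 3, 5, 4, 8 and picks D; Player II would get 7.
- S: Row compares 9, 2, 2, 2 and picks A; Player II would get 1.
- T: Row compares 2, 0, 1, 9 and picks D; Player II would get 3.
Among 3, 2, 7, 1, 3, the best is 7 at R. Subgame-perfect outcome: (D, R) with payoffs (8, 7).
Under simultaneous play:
Row's best replies: P→C; Q→D; R→D; S→A; T→D.
Player II's best replies: A→P; B→S; C→R; D→R.
The unique mutual best reply is (D, R), giving (8, 7).
Row earns 8 sequentially versus 8 at the Nash outcome: unchanged.

unchanged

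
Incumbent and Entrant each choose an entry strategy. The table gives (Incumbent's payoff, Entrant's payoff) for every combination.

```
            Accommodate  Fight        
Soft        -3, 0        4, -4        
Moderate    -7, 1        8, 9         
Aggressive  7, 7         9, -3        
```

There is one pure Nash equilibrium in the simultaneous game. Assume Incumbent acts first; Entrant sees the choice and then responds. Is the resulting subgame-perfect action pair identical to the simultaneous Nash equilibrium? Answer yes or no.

Entrant best-responds to each possible Incumbent move:
- Soft → Entrant plays Accommodate (best of 0, -4); Incumbent gets -3.
- Moderate → Entrant plays Fight (best of 1, 9); Incumbent gets 8.
- Aggressive → Entrant plays Accommodate (best of 7, -3); Incumbent gets 7.
Among -3, 8, 7, the best is 8 at Moderate. Subgame-perfect outcome: (Moderate, Fight) with payoffs (8, 9).
For the simultaneous game, intersect best replies.
Incumbent's best replies: Accommodate→Aggressive; Fight→Aggressive.
Entrant's best replies: Soft→Accommodate; Moderate→Fight; Aggressive→Accommodate.
Only (Aggressive, Accommodate) has each player best-responding; Nash payoffs (7, 7).
Sequential outcome (Moderate, Fight) differs from the Nash profile (Aggressive, Accommodate).

no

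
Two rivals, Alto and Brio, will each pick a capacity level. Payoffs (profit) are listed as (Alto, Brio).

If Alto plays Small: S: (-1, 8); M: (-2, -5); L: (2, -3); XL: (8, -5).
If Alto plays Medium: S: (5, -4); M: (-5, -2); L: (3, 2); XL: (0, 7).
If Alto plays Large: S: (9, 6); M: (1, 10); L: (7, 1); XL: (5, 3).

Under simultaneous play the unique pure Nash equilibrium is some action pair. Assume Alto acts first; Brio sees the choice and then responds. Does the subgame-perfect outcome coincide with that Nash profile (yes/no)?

Solve by backward induction (Alto leads).
- Small: Brio compares 8, -5, -3, -5 and picks S; Alto would get -1.
- Medium: Brio compares -4, -2, 2, 7 and picks XL; Alto would get 0.
- Large: Brio compares 6, 10, 1, 3 and picks M; Alto would get 1.
Among -1, 0, 1, the best is 1 at Large. Subgame-perfect outcome: (Large, M) with payoffs (1, 10).
Under simultaneous play:
Alto's best replies: S→Large; M→Large; L→Large; XL→Small.
Brio's best replies: Small→S; Medium→XL; Large→M.
The unique mutual best reply is (Large, M), giving (1, 10).
Sequential outcome (Large, M) coincides with the Nash profile (Large, M).

yes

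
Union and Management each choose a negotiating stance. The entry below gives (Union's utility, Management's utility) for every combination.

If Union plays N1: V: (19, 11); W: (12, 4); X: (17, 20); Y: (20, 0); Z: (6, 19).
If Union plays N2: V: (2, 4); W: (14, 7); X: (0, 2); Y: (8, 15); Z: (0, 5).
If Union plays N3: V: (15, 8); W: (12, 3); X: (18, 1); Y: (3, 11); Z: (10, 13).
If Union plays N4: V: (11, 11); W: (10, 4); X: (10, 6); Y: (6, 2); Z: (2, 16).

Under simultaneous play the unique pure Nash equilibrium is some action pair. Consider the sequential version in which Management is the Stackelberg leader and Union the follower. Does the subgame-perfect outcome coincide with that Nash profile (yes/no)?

yes

Solve by backward induction (Management leads).
- V: Union compares 19, 2, 15, 11 and picks N1; Management would get 11.
- W: Union compares 12, 14, 12, 10 and picks N2; Management would get 7.
- X: Union compares 17, 0, 18, 10 and picks N3; Management would get 1.
- Y: Union compares 20, 8, 3, 6 and picks N1; Management would get 0.
- Z: Union compares 6, 0, 10, 2 and picks N3; Management would get 13.
Maximizing over 11, 7, 1, 0, 13, Management chooses Z. Subgame-perfect outcome: (N3, Z) with payoffs (10, 13).
Under simultaneous play:
Union's best replies: V→N1; W→N2; X→N3; Y→N1; Z→N3.
Management's best replies: N1→X; N2→Y; N3→Z; N4→Z.
Only (N3, Z) has each player best-responding; Nash payoffs (10, 13).
Sequential outcome (N3, Z) coincides with the Nash profile (N3, Z).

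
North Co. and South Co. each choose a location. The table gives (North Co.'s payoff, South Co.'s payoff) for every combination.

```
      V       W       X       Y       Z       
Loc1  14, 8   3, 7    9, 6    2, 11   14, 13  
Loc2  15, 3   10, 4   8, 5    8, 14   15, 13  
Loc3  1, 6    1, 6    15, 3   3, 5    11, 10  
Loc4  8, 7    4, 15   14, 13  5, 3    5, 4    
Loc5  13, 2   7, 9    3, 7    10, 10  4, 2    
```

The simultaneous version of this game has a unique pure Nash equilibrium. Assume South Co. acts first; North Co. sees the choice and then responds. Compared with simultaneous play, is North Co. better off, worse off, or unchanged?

Backward induction with South Co. moving first.
- V: North Co. compares 14, 15, 1, 8, 13 and picks Loc2; South Co. would get 3.
- W: North Co. compares 3, 10, 1, 4, 7 and picks Loc2; South Co. would get 4.
- X: North Co. compares 9, 8, 15, 14, 3 and picks Loc3; South Co. would get 3.
- Y: North Co. compares 2, 8, 3, 5, 10 and picks Loc5; South Co. would get 10.
- Z: North Co. compares 14, 15, 11, 5, 4 and picks Loc2; South Co. would get 13.
Maximizing over 3, 4, 3, 10, 13, South Co. chooses Z. Subgame-perfect outcome: (Loc2, Z) with payoffs (15, 13).
Under simultaneous play:
North Co.'s best replies: V→Loc2; W→Loc2; X→Loc3; Y→Loc5; Z→Loc2.
South Co.'s best replies: Loc1→Z; Loc2→Y; Loc3→Z; Loc4→W; Loc5→Y.
The unique mutual best reply is (Loc5, Y), giving (10, 10).
North Co. earns 15 sequentially versus 10 at the Nash outcome: better off.

better off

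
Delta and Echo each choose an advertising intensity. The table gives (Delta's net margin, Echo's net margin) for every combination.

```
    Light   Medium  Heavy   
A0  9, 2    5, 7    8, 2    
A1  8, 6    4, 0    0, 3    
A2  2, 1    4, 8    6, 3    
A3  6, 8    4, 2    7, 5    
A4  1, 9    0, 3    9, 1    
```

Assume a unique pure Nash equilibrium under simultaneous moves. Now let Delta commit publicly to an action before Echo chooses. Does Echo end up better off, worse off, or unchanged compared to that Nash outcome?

Backward induction with Delta moving first.
- A0: Echo compares 2, 7, 2 and picks Medium; Delta would get 5.
- A1: Echo compares 6, 0, 3 and picks Light; Delta would get 8.
- A2: Echo compares 1, 8, 3 and picks Medium; Delta would get 4.
- A3: Echo compares 8, 2, 5 and picks Light; Delta would get 6.
- A4: Echo compares 9, 3, 1 and picks Light; Delta would get 1.
Among 5, 8, 4, 6, 1, the best is 8 at A1. Subgame-perfect outcome: (A1, Light) with payoffs (8, 6).
Now find the simultaneous Nash equilibrium.
Delta's best replies: Light→A0; Medium→A0; Heavy→A4.
Echo's best replies: A0→Medium; A1→Light; A2→Medium; A3→Light; A4→Light.
The unique mutual best reply is (A0, Medium), giving (5, 7).
Echo earns 6 sequentially versus 7 at the Nash outcome: worse off.

worse off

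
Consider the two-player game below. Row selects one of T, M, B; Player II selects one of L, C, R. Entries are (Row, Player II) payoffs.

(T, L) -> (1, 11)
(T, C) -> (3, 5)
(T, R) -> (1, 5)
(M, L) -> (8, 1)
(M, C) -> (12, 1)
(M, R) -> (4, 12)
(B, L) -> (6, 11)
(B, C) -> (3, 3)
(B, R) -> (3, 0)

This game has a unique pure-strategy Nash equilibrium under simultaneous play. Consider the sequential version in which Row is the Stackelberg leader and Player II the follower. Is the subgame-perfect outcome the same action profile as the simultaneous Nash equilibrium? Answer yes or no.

Solve by backward induction (Row leads).
- T: Player II compares 11, 5, 5 and picks L; Row would get 1.
- M: Player II compares 1, 1, 12 and picks R; Row would get 4.
- B: Player II compares 11, 3, 0 and picks L; Row would get 6.
Maximizing over 1, 4, 6, Row chooses B. Subgame-perfect outcome: (B, L) with payoffs (6, 11).
Now find the simultaneous Nash equilibrium.
Row's best replies: L→M; C→M; R→M.
Player II's best replies: T→L; M→R; B→L.
The unique mutual best reply is (M, R), giving (4, 12).
Sequential outcome (B, L) differs from the Nash profile (M, R).

no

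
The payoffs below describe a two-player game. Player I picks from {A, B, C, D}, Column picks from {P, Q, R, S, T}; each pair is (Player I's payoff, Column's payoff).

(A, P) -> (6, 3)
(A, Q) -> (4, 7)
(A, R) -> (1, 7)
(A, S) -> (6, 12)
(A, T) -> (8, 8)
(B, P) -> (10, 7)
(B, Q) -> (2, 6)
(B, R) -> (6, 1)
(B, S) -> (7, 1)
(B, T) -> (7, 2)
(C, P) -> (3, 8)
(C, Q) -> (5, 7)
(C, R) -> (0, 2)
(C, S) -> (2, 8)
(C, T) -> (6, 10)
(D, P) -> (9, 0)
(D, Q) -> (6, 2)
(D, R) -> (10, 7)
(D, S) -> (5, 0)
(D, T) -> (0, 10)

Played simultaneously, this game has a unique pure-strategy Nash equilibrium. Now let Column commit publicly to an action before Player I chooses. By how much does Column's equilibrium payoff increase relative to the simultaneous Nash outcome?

Solve by backward induction (Column leads).
- P → Player I plays B (best of 6, 10, 3, 9); Column gets 7.
- Q → Player I plays D (best of 4, 2, 5, 6); Column gets 2.
- R → Player I plays D (best of 1, 6, 0, 10); Column gets 7.
- S → Player I plays B (best of 6, 7, 2, 5); Column gets 1.
- T → Player I plays A (best of 8, 7, 6, 0); Column gets 8.
Column's induced payoffs are 7, 2, 7, 1, 8, so Column commits to T. Subgame-perfect outcome: (A, T) with payoffs (8, 8).
For the simultaneous game, intersect best replies.
Player I's best replies: P→B; Q→D; R→D; S→B; T→A.
Column's best replies: A→S; B→P; C→T; D→T.
The unique mutual best reply is (B, P), giving (10, 7).
Column's commitment gain: 8 − 7 = 1.

1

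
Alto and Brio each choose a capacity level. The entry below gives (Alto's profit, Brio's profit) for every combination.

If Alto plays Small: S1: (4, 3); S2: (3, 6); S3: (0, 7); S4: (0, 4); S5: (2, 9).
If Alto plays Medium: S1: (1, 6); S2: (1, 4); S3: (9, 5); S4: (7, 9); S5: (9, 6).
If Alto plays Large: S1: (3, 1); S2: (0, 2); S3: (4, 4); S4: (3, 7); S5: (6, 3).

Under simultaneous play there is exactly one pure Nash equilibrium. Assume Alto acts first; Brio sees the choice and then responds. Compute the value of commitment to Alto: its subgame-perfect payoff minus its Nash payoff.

Work backward from Brio's decision.
- Small: BR = S5, leader payoff 2.
- Medium: BR = S4, leader payoff 7.
- Large: BR = S4, leader payoff 3.
Maximizing over 2, 7, 3, Alto chooses Medium. Subgame-perfect outcome: (Medium, S4) with payoffs (7, 9).
Under simultaneous play:
Alto's best replies: S1→Small; S2→Small; S3→Medium; S4→Medium; S5→Medium.
Brio's best replies: Small→S5; Medium→S4; Large→S4.
Only (Medium, S4) has each player best-responding; Nash payoffs (7, 9).
Alto's commitment gain: 7 − 7 = 0.

0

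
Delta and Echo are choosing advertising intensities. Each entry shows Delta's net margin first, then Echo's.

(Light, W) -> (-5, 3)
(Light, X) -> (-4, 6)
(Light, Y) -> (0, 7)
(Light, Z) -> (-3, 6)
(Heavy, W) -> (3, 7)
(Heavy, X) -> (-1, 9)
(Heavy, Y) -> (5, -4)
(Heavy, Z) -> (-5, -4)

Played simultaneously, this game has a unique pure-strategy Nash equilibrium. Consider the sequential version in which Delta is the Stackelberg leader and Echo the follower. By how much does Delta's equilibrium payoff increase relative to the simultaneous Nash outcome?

Solve by backward induction (Delta leads).
- Light: BR = Y, leader payoff 0.
- Heavy: BR = X, leader payoff -1.
Among 0, -1, the best is 0 at Light. Subgame-perfect outcome: (Light, Y) with payoffs (0, 7).
For the simultaneous game, intersect best replies.
Delta's best replies: W→Heavy; X→Heavy; Y→Heavy; Z→Light.
Echo's best replies: Light→Y; Heavy→X.
The unique mutual best reply is (Heavy, X), giving (-1, 9).
Delta's commitment gain: 0 − -1 = 1.

1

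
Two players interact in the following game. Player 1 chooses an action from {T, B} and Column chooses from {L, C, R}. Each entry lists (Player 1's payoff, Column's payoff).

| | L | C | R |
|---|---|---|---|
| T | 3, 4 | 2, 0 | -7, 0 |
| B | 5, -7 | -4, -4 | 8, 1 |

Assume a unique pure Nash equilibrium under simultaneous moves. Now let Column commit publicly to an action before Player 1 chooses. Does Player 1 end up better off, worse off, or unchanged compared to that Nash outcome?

Backward induction with Column moving first.
- L → Player 1 plays B (best of 3, 5); Column gets -7.
- C → Player 1 plays T (best of 2, -4); Column gets 0.
- R → Player 1 plays B (best of -7, 8); Column gets 1.
Among -7, 0, 1, the best is 1 at R. Subgame-perfect outcome: (B, R) with payoffs (8, 1).
For the simultaneous game, intersect best replies.
Player 1's best replies: L→B; C→T; R→B.
Column's best replies: T→L; B→R.
The unique mutual best reply is (B, R), giving (8, 1).
Player 1 earns 8 sequentially versus 8 at the Nash outcome: unchanged.

unchanged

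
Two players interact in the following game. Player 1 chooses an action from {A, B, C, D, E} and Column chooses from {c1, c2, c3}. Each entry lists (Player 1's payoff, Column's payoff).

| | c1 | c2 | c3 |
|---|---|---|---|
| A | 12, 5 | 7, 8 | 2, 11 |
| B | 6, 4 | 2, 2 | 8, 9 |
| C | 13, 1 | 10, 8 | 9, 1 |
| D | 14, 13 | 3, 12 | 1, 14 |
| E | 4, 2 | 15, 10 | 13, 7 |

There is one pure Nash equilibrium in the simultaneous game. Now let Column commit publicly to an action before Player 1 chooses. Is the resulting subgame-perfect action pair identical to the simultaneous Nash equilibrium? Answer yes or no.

no

Work backward from Player 1's decision.
- c1 → Player 1 plays D (best of 12, 6, 13, 14, 4); Column gets 13.
- c2 → Player 1 plays E (best of 7, 2, 10, 3, 15); Column gets 10.
- c3 → Player 1 plays E (best of 2, 8, 9, 1, 13); Column gets 7.
Among 13, 10, 7, the best is 13 at c1. Subgame-perfect outcome: (D, c1) with payoffs (14, 13).
For the simultaneous game, intersect best replies.
Player 1's best replies: c1→D; c2→E; c3→E.
Column's best replies: A→c3; B→c3; C→c2; D→c3; E→c2.
The unique mutual best reply is (E, c2), giving (15, 10).
Sequential outcome (D, c1) differs from the Nash profile (E, c2).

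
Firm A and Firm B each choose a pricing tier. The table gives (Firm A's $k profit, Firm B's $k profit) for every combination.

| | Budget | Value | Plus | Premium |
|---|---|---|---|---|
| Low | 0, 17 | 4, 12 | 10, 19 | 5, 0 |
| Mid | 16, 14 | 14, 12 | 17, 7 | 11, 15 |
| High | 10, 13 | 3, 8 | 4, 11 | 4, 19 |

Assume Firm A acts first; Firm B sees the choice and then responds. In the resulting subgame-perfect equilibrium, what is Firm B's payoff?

15

Solve by backward induction (Firm A leads).
- Low: BR = Plus, leader payoff 10.
- Mid: BR = Premium, leader payoff 11.
- High: BR = Premium, leader payoff 4.
Firm A's induced payoffs are 10, 11, 4, so Firm A commits to Mid. Subgame-perfect outcome: (Mid, Premium) with payoffs (11, 15).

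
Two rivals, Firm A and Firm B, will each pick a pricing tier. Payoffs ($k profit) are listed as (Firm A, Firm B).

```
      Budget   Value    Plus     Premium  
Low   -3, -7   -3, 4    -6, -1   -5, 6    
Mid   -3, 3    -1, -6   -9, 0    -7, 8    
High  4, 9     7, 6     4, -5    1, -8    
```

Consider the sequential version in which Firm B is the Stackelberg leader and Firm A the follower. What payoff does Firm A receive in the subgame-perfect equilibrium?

Backward induction with Firm B moving first.
- Budget → Firm A plays High (best of -3, -3, 4); Firm B gets 9.
- Value → Firm A plays High (best of -3, -1, 7); Firm B gets 6.
- Plus → Firm A plays High (best of -6, -9, 4); Firm B gets -5.
- Premium → Firm A plays High (best of -5, -7, 1); Firm B gets -8.
Firm B's induced payoffs are 9, 6, -5, -8, so Firm B commits to Budget. Subgame-perfect outcome: (High, Budget) with payoffs (4, 9).

4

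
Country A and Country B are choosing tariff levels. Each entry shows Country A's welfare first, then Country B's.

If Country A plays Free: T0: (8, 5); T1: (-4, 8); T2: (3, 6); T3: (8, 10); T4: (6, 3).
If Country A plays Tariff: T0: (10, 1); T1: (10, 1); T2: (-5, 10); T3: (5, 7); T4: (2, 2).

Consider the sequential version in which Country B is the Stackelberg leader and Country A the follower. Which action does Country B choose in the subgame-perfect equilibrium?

Solve by backward induction (Country B leads).
- T0: Country A compares 8, 10 and picks Tariff; Country B would get 1.
- T1: Country A compares -4, 10 and picks Tariff; Country B would get 1.
- T2: Country A compares 3, -5 and picks Free; Country B would get 6.
- T3: Country A compares 8, 5 and picks Free; Country B would get 10.
- T4: Country A compares 6, 2 and picks Free; Country B would get 3.
Maximizing over 1, 1, 6, 10, 3, Country B chooses T3. Subgame-perfect outcome: (Free, T3) with payoffs (8, 10).

T3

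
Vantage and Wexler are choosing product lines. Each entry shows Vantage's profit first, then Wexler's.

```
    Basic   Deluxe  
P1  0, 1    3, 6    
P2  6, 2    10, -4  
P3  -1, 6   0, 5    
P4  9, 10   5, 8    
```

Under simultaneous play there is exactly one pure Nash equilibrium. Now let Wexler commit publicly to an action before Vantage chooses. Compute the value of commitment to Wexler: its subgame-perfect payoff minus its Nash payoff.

Work backward from Vantage's decision.
- Basic: Vantage compares 0, 6, -1, 9 and picks P4; Wexler would get 10.
- Deluxe: Vantage compares 3, 10, 0, 5 and picks P2; Wexler would get -4.
Among 10, -4, the best is 10 at Basic. Subgame-perfect outcome: (P4, Basic) with payoffs (9, 10).
Under simultaneous play:
Vantage's best replies: Basic→P4; Deluxe→P2.
Wexler's best replies: P1→Deluxe; P2→Basic; P3→Basic; P4→Basic.
The unique mutual best reply is (P4, Basic), giving (9, 10).
Wexler's commitment gain: 10 − 10 = 0.

0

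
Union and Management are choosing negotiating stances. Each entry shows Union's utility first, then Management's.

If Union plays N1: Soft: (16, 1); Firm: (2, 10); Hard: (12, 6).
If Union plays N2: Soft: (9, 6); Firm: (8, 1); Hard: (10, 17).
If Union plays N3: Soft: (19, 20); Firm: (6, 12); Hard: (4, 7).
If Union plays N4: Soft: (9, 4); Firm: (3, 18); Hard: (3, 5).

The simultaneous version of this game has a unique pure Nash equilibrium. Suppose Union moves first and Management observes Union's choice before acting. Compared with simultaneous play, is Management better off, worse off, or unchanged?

unchanged

Backward induction with Union moving first.
- N1: Management compares 1, 10, 6 and picks Firm; Union would get 2.
- N2: Management compares 6, 1, 17 and picks Hard; Union would get 10.
- N3: Management compares 20, 12, 7 and picks Soft; Union would get 19.
- N4: Management compares 4, 18, 5 and picks Firm; Union would get 3.
Among 2, 10, 19, 3, the best is 19 at N3. Subgame-perfect outcome: (N3, Soft) with payoffs (19, 20).
Under simultaneous play:
Union's best replies: Soft→N3; Firm→N2; Hard→N1.
Management's best replies: N1→Firm; N2→Hard; N3→Soft; N4→Firm.
The unique mutual best reply is (N3, Soft), giving (19, 20).
Management earns 20 sequentially versus 20 at the Nash outcome: unchanged.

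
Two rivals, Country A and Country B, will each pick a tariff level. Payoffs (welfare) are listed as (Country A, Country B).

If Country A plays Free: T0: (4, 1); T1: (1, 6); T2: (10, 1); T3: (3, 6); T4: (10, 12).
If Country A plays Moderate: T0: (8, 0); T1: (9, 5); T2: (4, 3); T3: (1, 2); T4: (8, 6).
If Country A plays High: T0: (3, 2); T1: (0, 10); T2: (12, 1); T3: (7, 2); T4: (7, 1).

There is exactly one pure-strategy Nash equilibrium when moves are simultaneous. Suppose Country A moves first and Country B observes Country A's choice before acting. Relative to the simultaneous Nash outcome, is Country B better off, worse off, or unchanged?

unchanged

Country B best-responds to each possible Country A move:
- Free: Country B compares 1, 6, 1, 6, 12 and picks T4; Country A would get 10.
- Moderate: Country B compares 0, 5, 3, 2, 6 and picks T4; Country A would get 8.
- High: Country B compares 2, 10, 1, 2, 1 and picks T1; Country A would get 0.
Among 10, 8, 0, the best is 10 at Free. Subgame-perfect outcome: (Free, T4) with payoffs (10, 12).
Now find the simultaneous Nash equilibrium.
Country A's best replies: T0→Moderate; T1→Moderate; T2→High; T3→High; T4→Free.
Country B's best replies: Free→T4; Moderate→T4; High→T1.
The unique mutual best reply is (Free, T4), giving (10, 12).
Country B earns 12 sequentially versus 12 at the Nash outcome: unchanged.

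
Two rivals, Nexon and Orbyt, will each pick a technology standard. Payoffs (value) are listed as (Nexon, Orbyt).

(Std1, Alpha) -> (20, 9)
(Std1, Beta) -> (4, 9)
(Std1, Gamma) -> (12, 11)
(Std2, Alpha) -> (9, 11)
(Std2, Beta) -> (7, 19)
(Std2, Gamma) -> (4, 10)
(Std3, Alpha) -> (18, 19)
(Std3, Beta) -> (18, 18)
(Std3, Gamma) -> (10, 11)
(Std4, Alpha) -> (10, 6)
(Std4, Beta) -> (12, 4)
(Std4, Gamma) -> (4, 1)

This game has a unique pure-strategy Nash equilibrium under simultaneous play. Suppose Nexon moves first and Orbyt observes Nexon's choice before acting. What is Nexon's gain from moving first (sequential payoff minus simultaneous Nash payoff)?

6

Backward induction with Nexon moving first.
- Std1: BR = Gamma, leader payoff 12.
- Std2: BR = Beta, leader payoff 7.
- Std3: BR = Alpha, leader payoff 18.
- Std4: BR = Alpha, leader payoff 10.
Maximizing over 12, 7, 18, 10, Nexon chooses Std3. Subgame-perfect outcome: (Std3, Alpha) with payoffs (18, 19).
For the simultaneous game, intersect best replies.
Nexon's best replies: Alpha→Std1; Beta→Std3; Gamma→Std1.
Orbyt's best replies: Std1→Gamma; Std2→Beta; Std3→Alpha; Std4→Alpha.
Only (Std1, Gamma) has each player best-responding; Nash payoffs (12, 11).
Nexon's commitment gain: 18 − 12 = 6.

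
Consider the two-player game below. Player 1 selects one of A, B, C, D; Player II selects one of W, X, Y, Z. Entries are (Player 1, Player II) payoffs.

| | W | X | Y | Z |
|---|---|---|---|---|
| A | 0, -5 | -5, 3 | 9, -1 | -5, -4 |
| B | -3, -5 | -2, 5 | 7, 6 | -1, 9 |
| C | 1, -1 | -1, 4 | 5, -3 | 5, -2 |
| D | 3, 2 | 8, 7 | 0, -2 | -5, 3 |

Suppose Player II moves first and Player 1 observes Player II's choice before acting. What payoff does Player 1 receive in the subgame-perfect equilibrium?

Work backward from Player 1's decision.
- W: BR = D, leader payoff 2.
- X: BR = D, leader payoff 7.
- Y: BR = A, leader payoff -1.
- Z: BR = C, leader payoff -2.
Among 2, 7, -1, -2, the best is 7 at X. Subgame-perfect outcome: (D, X) with payoffs (8, 7).

8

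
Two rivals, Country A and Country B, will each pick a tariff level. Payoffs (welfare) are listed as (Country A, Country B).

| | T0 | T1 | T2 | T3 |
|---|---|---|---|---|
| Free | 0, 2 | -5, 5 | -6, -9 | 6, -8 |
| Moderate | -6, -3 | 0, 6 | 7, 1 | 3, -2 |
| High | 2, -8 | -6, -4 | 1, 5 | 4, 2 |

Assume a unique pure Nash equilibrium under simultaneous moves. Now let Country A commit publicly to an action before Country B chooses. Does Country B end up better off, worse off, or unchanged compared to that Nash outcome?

worse off

Backward induction with Country A moving first.
- Free: Country B compares 2, 5, -9, -8 and picks T1; Country A would get -5.
- Moderate: Country B compares -3, 6, 1, -2 and picks T1; Country A would get 0.
- High: Country B compares -8, -4, 5, 2 and picks T2; Country A would get 1.
Country A's induced payoffs are -5, 0, 1, so Country A commits to High. Subgame-perfect outcome: (High, T2) with payoffs (1, 5).
Now find the simultaneous Nash equilibrium.
Country A's best replies: T0→High; T1→Moderate; T2→Moderate; T3→Free.
Country B's best replies: Free→T1; Moderate→T1; High→T2.
The unique mutual best reply is (Moderate, T1), giving (0, 6).
Country B earns 5 sequentially versus 6 at the Nash outcome: worse off.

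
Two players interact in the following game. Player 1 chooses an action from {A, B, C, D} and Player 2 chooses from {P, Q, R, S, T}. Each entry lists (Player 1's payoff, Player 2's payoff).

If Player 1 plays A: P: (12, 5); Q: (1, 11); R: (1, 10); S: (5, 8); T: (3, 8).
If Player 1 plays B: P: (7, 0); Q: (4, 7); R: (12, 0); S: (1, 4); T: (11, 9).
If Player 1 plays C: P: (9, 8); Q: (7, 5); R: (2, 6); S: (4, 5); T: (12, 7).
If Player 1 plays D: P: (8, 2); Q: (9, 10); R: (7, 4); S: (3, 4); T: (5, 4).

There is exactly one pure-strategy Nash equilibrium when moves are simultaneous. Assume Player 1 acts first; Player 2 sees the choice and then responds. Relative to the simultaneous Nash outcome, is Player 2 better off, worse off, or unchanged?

worse off

Solve by backward induction (Player 1 leads).
- A: Player 2 compares 5, 11, 10, 8, 8 and picks Q; Player 1 would get 1.
- B: Player 2 compares 0, 7, 0, 4, 9 and picks T; Player 1 would get 11.
- C: Player 2 compares 8, 5, 6, 5, 7 and picks P; Player 1 would get 9.
- D: Player 2 compares 2, 10, 4, 4, 4 and picks Q; Player 1 would get 9.
Player 1's induced payoffs are 1, 11, 9, 9, so Player 1 commits to B. Subgame-perfect outcome: (B, T) with payoffs (11, 9).
Under simultaneous play:
Player 1's best replies: P→A; Q→D; R→B; S→A; T→C.
Player 2's best replies: A→Q; B→T; C→P; D→Q.
Only (D, Q) has each player best-responding; Nash payoffs (9, 10).
Player 2 earns 9 sequentially versus 10 at the Nash outcome: worse off.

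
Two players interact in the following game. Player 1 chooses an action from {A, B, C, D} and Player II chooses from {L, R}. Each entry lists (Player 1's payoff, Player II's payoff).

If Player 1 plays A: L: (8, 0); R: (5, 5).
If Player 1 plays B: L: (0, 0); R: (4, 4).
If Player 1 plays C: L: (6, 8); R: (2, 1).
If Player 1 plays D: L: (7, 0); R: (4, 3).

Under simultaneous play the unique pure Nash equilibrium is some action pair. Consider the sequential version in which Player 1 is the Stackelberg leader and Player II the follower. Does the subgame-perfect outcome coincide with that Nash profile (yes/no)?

Player II best-responds to each possible Player 1 move:
- A → Player II plays R (best of 0, 5); Player 1 gets 5.
- B → Player II plays R (best of 0, 4); Player 1 gets 4.
- C → Player II plays L (best of 8, 1); Player 1 gets 6.
- D → Player II plays R (best of 0, 3); Player 1 gets 4.
Among 5, 4, 6, 4, the best is 6 at C. Subgame-perfect outcome: (C, L) with payoffs (6, 8).
Now find the simultaneous Nash equilibrium.
Player 1's best replies: L→A; R→A.
Player II's best replies: A→R; B→R; C→L; D→R.
The unique mutual best reply is (A, R), giving (5, 5).
Sequential outcome (C, L) differs from the Nash profile (A, R).

no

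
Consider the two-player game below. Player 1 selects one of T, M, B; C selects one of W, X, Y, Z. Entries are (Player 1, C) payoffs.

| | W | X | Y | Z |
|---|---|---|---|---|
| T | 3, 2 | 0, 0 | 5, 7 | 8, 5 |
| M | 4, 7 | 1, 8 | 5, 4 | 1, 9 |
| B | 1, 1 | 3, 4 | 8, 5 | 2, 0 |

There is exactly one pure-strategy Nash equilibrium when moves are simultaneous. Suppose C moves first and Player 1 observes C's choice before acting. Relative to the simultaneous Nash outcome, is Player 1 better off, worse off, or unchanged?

worse off

Player 1 best-responds to each possible C move:
- W: BR = M, leader payoff 7.
- X: BR = B, leader payoff 4.
- Y: BR = B, leader payoff 5.
- Z: BR = T, leader payoff 5.
C's induced payoffs are 7, 4, 5, 5, so C commits to W. Subgame-perfect outcome: (M, W) with payoffs (4, 7).
Under simultaneous play:
Player 1's best replies: W→M; X→B; Y→B; Z→T.
C's best replies: T→Y; M→Z; B→Y.
Only (B, Y) has each player best-responding; Nash payoffs (8, 5).
Player 1 earns 4 sequentially versus 8 at the Nash outcome: worse off.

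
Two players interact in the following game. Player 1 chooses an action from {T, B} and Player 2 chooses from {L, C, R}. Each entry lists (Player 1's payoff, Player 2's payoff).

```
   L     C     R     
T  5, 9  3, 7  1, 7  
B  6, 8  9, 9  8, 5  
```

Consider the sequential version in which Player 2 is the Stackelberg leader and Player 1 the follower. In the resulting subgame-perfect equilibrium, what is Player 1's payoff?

9

Backward induction with Player 2 moving first.
- L: Player 1 compares 5, 6 and picks B; Player 2 would get 8.
- C: Player 1 compares 3, 9 and picks B; Player 2 would get 9.
- R: Player 1 compares 1, 8 and picks B; Player 2 would get 5.
Player 2's induced payoffs are 8, 9, 5, so Player 2 commits to C. Subgame-perfect outcome: (B, C) with payoffs (9, 9).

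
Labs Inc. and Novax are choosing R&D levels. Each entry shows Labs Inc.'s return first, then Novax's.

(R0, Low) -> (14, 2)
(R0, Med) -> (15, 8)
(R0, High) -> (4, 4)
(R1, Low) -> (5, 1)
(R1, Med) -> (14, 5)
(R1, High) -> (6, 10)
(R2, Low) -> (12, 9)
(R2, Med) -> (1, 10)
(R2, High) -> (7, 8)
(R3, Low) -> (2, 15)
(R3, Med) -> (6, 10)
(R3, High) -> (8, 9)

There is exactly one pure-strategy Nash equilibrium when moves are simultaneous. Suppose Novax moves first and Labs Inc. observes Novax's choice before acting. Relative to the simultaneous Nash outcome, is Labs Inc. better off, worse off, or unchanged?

Work backward from Labs Inc.'s decision.
- Low: BR = R0, leader payoff 2.
- Med: BR = R0, leader payoff 8.
- High: BR = R3, leader payoff 9.
Novax's induced payoffs are 2, 8, 9, so Novax commits to High. Subgame-perfect outcome: (R3, High) with payoffs (8, 9).
Under simultaneous play:
Labs Inc.'s best replies: Low→R0; Med→R0; High→R3.
Novax's best replies: R0→Med; R1→High; R2→Med; R3→Low.
Only (R0, Med) has each player best-responding; Nash payoffs (15, 8).
Labs Inc. earns 8 sequentially versus 15 at the Nash outcome: worse off.

worse off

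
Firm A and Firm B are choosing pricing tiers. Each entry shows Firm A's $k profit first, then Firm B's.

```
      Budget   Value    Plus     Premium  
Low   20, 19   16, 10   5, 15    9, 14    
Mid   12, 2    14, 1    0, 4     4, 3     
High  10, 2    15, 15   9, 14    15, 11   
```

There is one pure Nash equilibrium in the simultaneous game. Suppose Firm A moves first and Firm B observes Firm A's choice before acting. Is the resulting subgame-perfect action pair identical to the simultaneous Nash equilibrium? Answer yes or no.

yes

Work backward from Firm B's decision.
- Low: Firm B compares 19, 10, 15, 14 and picks Budget; Firm A would get 20.
- Mid: Firm B compares 2, 1, 4, 3 and picks Plus; Firm A would get 0.
- High: Firm B compares 2, 15, 14, 11 and picks Value; Firm A would get 15.
Maximizing over 20, 0, 15, Firm A chooses Low. Subgame-perfect outcome: (Low, Budget) with payoffs (20, 19).
Now find the simultaneous Nash equilibrium.
Firm A's best replies: Budget→Low; Value→Low; Plus→High; Premium→High.
Firm B's best replies: Low→Budget; Mid→Plus; High→Value.
Only (Low, Budget) has each player best-responding; Nash payoffs (20, 19).
Sequential outcome (Low, Budget) coincides with the Nash profile (Low, Budget).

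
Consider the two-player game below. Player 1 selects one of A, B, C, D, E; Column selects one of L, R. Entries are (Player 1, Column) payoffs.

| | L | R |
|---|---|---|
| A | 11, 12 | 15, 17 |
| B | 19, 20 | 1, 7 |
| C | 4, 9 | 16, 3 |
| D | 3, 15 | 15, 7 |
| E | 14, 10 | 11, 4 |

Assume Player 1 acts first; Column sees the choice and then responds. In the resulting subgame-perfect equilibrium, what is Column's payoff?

Solve by backward induction (Player 1 leads).
- A → Column plays R (best of 12, 17); Player 1 gets 15.
- B → Column plays L (best of 20, 7); Player 1 gets 19.
- C → Column plays L (best of 9, 3); Player 1 gets 4.
- D → Column plays L (best of 15, 7); Player 1 gets 3.
- E → Column plays L (best of 10, 4); Player 1 gets 14.
Maximizing over 15, 19, 4, 3, 14, Player 1 chooses B. Subgame-perfect outcome: (B, L) with payoffs (19, 20).

20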